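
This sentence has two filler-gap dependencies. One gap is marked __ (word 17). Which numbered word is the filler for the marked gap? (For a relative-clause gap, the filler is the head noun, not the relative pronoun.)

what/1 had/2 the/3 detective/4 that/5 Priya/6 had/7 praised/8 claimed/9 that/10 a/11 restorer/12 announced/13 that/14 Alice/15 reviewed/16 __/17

1

The marked gap is the direct object of "reviewed".
Its filler is the fronted wh-phrase "what", at word 1.
(The other dependency links word 4 to a gap after word 8.)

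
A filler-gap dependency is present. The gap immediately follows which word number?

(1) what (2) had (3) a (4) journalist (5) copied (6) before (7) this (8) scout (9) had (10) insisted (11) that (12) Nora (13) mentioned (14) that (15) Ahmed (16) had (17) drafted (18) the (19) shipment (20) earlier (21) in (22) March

5

The displaced element is "what" (word 1).
It functions as the direct object of "copied", so the gap sits immediately after word 5 ("copied").
Base order: A journalist had copied what before this scout had insisted that Nora mentioned that Ahmed had drafted the shipment earlier in March.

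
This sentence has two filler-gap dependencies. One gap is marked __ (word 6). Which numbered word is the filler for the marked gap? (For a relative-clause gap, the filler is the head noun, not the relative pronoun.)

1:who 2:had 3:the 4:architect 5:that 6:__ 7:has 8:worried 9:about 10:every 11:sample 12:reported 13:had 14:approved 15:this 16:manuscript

The marked gap is inside the relative clause, the subject of "worried".
Its filler is the head noun "architect" (via "that"), at word 4.
(The other dependency links word 1 to a gap after word 12.)

4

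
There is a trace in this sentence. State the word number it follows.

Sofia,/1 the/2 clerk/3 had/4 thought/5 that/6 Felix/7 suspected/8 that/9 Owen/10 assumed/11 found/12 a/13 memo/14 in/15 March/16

11

The displaced element is "Sofia" (word 1).
It is linked across 3 clause boundaries (that → that → Ø).
It functions as the subject of "found", so the gap sits immediately after word 11 ("assumed").
Base order: The clerk had thought that Felix suspected that Owen assumed that Sofia found a memo in March.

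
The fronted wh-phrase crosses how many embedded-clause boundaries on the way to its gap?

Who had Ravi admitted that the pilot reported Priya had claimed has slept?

3

"who" is extracted from the subject of "slept".
Boundaries crossed, outermost first: [that], [Ø], [Ø] — 3 in total.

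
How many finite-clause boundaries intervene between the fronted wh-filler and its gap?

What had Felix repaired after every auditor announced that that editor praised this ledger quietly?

0

"what" originates inside the matrix clause — no clause boundary is crossed.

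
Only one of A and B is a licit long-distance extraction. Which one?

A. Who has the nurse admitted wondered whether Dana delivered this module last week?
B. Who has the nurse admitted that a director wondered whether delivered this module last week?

A

In B, the wh-phrase is extracted from inside a wh-island (introduced by "whether"), which blocks movement.
In A, the extraction path crosses only that-complement boundaries, which are transparent.
So A is grammatical.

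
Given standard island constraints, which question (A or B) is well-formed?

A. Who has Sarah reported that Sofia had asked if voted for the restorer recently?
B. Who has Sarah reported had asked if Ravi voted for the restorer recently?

In A, the wh-phrase is extracted from inside a wh-island (introduced by "if"), which blocks movement.
In B, the extraction path crosses only that-complement boundaries, which are transparent.
So B is grammatical.

B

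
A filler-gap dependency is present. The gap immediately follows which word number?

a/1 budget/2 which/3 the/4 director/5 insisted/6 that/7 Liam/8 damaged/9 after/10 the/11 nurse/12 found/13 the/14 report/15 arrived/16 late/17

9

The displaced element is "a budget" (word 2).
It is linked across 1 clause boundary (that).
It functions as the direct object of "damaged", so the gap sits immediately after word 9 ("damaged").
Base order: The director insisted that Liam damaged a budget after the nurse found the report.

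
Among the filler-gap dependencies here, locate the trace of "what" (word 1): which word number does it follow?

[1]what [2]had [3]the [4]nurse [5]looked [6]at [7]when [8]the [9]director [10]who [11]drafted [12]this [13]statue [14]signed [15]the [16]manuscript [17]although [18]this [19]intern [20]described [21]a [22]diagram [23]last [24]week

The displaced element is "what" (word 1).
It functions as the object of the preposition "at" of "looked", so the gap sits immediately after word 6 ("at").
Base order: The nurse had looked at what when the director who drafted this statue signed the manuscript although this intern described a diagram last week.

6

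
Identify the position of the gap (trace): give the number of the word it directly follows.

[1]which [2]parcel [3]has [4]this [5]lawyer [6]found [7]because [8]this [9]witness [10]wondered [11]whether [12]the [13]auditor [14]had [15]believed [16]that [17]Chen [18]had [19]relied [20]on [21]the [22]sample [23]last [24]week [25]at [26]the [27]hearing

6

The displaced element is "which parcel" (word 2).
It functions as the direct object of "found", so the gap sits immediately after word 6 ("found").
Base order: This lawyer has found which parcel because this witness wondered whether the auditor had believed that Chen had relied on the sample last week at the hearing.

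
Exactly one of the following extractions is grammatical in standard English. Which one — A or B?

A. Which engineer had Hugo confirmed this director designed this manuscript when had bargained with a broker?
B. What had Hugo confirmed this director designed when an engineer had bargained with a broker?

In A, the wh-phrase is extracted from inside an adjunct island (introduced by "when"), which blocks movement.
In B, the extraction path crosses only that-complement boundaries, which are transparent.
So B is grammatical.

B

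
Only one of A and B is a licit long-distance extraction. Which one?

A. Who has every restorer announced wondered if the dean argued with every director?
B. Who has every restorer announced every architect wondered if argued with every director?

A

In B, the wh-phrase is extracted from inside a wh-island (introduced by "if"), which blocks movement.
In A, the extraction path crosses only that-complement boundaries, which are transparent.
So A is grammatical.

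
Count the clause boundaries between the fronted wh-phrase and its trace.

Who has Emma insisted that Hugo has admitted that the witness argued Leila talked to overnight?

"who" is extracted from the PP object of "talked".
Boundaries crossed, outermost first: [that], [that], [Ø] — 3 in total.

3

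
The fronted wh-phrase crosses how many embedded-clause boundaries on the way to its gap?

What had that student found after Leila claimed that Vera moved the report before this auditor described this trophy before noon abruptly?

"what" originates inside the matrix clause — no clause boundary is crossed.

0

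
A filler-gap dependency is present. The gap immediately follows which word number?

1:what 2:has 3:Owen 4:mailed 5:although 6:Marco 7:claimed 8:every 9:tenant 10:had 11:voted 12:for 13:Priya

4

The displaced element is "what" (word 1).
It functions as the direct object of "mailed", so the gap sits immediately after word 4 ("mailed").
Base order: Owen has mailed what although Marco claimed every tenant had voted for Priya.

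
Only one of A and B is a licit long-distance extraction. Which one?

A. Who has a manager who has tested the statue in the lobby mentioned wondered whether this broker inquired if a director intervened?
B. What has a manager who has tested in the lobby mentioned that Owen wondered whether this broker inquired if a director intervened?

In B, the wh-phrase is extracted from inside a complex-NP island (relative clause) (introduced by "who"), which blocks movement.
In A, the extraction path crosses only that-complement boundaries, which are transparent.
So A is grammatical.

A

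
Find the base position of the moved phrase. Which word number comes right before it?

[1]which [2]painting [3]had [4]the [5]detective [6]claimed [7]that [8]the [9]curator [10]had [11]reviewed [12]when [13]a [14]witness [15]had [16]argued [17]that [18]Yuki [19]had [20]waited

11

The displaced element is "which painting" (word 2).
It is linked across 1 clause boundary (that).
It functions as the direct object of "reviewed", so the gap sits immediately after word 11 ("reviewed").
Base order: The detective had claimed that the curator had reviewed which painting when a witness had argued that Yuki had waited.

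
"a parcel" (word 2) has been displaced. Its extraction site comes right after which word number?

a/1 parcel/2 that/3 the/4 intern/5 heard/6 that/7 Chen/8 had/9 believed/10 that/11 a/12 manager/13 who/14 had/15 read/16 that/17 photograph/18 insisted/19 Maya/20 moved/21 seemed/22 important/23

21

The displaced element is "a parcel" (word 2).
It is linked across 3 clause boundaries (that → that → Ø).
It functions as the direct object of "moved", so the gap sits immediately after word 21 ("moved").
Base order: The intern heard that Chen had believed that a manager who had read that photograph insisted Maya moved a parcel.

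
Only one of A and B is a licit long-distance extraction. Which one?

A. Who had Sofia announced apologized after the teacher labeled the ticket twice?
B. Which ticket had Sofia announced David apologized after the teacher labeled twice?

In B, the wh-phrase is extracted from inside an adjunct island (introduced by "after"), which blocks movement.
In A, the extraction path crosses only that-complement boundaries, which are transparent.
So A is grammatical.

A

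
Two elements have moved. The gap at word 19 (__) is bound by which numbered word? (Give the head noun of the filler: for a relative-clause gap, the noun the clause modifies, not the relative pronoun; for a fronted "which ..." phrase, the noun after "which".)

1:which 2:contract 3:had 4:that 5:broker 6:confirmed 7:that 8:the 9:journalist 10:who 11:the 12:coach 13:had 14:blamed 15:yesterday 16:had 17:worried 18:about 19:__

The marked gap is the object of the preposition "about" of "worried".
Its filler is the fronted wh-phrase "which contract", at word 2.
(The other dependency links word 9 to a gap after word 14.)

2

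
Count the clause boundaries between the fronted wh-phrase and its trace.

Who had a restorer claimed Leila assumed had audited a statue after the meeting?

"who" is extracted from the subject of "audited".
Boundaries crossed, outermost first: [Ø], [Ø] — 2 in total.

2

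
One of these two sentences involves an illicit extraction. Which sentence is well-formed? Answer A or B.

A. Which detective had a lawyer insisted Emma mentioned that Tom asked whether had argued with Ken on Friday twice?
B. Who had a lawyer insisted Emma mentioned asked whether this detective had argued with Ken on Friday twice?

B

In A, the wh-phrase is extracted from inside a wh-island (introduced by "whether"), which blocks movement.
In B, the extraction path crosses only that-complement boundaries, which are transparent.
So B is grammatical.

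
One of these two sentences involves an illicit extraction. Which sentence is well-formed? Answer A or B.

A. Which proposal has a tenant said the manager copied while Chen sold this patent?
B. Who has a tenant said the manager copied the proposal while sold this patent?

In B, the wh-phrase is extracted from inside an adjunct island (introduced by "while"), which blocks movement.
In A, the extraction path crosses only that-complement boundaries, which are transparent.
So A is grammatical.

A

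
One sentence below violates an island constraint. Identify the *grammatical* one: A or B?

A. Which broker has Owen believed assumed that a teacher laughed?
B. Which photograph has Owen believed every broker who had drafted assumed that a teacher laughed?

In B, the wh-phrase is extracted from inside a complex-NP island (relative clause) (introduced by "who"), which blocks movement.
In A, the extraction path crosses only that-complement boundaries, which are transparent.
So A is grammatical.

A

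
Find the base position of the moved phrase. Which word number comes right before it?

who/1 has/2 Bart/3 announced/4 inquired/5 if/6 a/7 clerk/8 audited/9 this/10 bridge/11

4

The displaced element is "who" (word 1).
It is linked across 1 clause boundary (Ø).
It functions as the subject of "inquired", so the gap sits immediately after word 4 ("announced").
Base order: Bart has announced that who inquired if a clerk audited this bridge.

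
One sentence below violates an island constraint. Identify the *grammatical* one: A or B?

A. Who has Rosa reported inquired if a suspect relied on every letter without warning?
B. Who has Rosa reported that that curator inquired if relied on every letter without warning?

A

In B, the wh-phrase is extracted from inside a wh-island (introduced by "if"), which blocks movement.
In A, the extraction path crosses only that-complement boundaries, which are transparent.
So A is grammatical.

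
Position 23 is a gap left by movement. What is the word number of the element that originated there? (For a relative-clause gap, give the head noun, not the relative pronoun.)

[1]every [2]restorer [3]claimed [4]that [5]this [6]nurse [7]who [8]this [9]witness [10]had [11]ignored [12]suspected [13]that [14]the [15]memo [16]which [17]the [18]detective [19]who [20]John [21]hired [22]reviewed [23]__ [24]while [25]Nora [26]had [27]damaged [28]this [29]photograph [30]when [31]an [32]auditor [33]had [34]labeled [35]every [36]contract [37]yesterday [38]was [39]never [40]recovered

15

The gap at 23 is the object of "reviewed", inside a relative clause.
The relative pronoun is "which" (word 16); it is bound by the head noun immediately before it.
Its filler is the head noun "memo", at word 15.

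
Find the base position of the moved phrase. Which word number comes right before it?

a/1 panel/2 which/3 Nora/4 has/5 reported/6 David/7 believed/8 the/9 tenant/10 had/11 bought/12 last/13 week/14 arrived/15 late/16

The displaced element is "a panel" (word 2).
It is linked across 2 clause boundaries (Ø → Ø).
It functions as the direct object of "bought", so the gap sits immediately after word 12 ("bought").
Base order: Nora has reported David believed the tenant had bought a panel last week.

12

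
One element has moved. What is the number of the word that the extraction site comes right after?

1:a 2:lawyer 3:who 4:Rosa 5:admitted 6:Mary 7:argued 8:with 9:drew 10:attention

The displaced element is "a lawyer" (word 2).
It is linked across 1 clause boundary (Ø).
It functions as the object of the preposition "with" of "argued", so the gap sits immediately after word 8 ("with").
Base order: Rosa admitted Mary argued with a lawyer.

8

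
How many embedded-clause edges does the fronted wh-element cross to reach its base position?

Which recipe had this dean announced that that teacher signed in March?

"which recipe" is extracted from the object of "signed".
Boundaries crossed, outermost first: [that] — 1 in total.

1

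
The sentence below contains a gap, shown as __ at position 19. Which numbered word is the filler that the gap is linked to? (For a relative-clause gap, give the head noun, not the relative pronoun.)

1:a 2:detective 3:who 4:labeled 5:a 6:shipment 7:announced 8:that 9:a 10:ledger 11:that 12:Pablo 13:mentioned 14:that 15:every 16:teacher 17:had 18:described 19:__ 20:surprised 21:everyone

10

The gap at 19 is the object of "described", inside a relative clause.
The relative pronoun is "that" (word 11); it is bound by the head noun immediately before it.
Its filler is the head noun "ledger", at word 10.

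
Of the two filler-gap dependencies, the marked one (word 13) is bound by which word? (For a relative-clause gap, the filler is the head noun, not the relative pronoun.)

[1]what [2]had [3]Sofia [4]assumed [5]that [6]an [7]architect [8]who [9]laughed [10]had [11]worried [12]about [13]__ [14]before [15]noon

The marked gap is the object of the preposition "about" of "worried".
Its filler is the fronted wh-phrase "what", at word 1.
(The other dependency links word 7 to a gap after word 8.)

1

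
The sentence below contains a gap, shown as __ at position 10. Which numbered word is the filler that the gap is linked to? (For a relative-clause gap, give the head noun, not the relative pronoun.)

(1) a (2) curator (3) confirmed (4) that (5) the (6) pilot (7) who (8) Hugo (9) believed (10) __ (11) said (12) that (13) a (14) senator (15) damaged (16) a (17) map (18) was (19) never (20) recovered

6

The gap at 10 is the subject of "said", inside a relative clause.
The relative pronoun is "who" (word 7); it is bound by the head noun immediately before it.
Its filler is the head noun "pilot", at word 6.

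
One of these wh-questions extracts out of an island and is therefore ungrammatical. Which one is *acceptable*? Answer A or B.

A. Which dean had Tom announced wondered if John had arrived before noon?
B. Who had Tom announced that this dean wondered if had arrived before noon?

A

In B, the wh-phrase is extracted from inside a wh-island (introduced by "if"), which blocks movement.
In A, the extraction path crosses only that-complement boundaries, which are transparent.
So A is grammatical.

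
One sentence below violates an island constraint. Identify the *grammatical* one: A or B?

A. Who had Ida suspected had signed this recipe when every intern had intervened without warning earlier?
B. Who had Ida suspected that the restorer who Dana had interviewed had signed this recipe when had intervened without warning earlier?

In B, the wh-phrase is extracted from inside an adjunct island (introduced by "when"), which blocks movement.
In A, the extraction path crosses only that-complement boundaries, which are transparent.
So A is grammatical.

A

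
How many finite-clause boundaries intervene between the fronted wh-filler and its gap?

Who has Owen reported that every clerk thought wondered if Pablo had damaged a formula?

"who" is extracted from the subject of "wondered".
Boundaries crossed, outermost first: [that], [Ø] — 2 in total.

2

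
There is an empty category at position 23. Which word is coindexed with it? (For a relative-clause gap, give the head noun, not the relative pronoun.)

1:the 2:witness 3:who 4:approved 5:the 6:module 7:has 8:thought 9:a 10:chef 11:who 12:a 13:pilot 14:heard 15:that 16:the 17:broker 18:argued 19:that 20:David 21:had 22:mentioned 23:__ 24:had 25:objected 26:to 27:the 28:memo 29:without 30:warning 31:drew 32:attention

The gap at 23 is the subject of "objected", inside a relative clause.
The relative pronoun is "who" (word 11); it is bound by the head noun immediately before it.
Its filler is the head noun "chef", at word 10.

10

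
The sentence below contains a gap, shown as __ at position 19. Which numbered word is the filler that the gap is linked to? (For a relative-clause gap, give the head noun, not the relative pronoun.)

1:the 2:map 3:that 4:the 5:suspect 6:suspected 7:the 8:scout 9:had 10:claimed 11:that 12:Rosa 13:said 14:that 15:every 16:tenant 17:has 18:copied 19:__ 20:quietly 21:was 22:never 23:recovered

The gap at 19 is the object of "copied", inside a relative clause.
The relative pronoun is "that" (word 3); it is bound by the head noun immediately before it.
Its filler is the head noun "map", at word 2.

2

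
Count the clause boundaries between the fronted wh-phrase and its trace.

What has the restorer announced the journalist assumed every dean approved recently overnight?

"what" is extracted from the object of "approved".
Boundaries crossed, outermost first: [Ø], [Ø] — 2 in total.

2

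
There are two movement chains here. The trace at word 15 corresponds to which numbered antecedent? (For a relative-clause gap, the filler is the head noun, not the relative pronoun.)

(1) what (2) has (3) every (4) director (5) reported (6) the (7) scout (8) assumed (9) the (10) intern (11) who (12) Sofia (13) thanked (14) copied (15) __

The marked gap is the direct object of "copied".
Its filler is the fronted wh-phrase "what", at word 1.
(The other dependency links word 10 to a gap after word 13.)

1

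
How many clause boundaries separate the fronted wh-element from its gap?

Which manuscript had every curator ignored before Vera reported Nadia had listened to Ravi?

0

"which manuscript" originates inside the matrix clause — no clause boundary is crossed.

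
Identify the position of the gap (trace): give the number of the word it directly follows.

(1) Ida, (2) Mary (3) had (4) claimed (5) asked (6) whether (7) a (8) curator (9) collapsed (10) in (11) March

4

The displaced element is "Ida" (word 1).
It is linked across 1 clause boundary (Ø).
It functions as the subject of "asked", so the gap sits immediately after word 4 ("claimed").
Base order: Mary had claimed Ida asked whether a curator collapsed in March.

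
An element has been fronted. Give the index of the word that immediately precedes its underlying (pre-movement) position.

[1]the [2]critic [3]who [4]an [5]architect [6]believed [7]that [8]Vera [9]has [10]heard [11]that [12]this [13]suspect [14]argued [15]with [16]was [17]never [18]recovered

The displaced element is "the critic" (word 2).
It is linked across 2 clause boundaries (that → that).
It functions as the object of the preposition "with" of "argued", so the gap sits immediately after word 15 ("with").
Base order: An architect believed that Vera has heard that this suspect argued with the critic.

15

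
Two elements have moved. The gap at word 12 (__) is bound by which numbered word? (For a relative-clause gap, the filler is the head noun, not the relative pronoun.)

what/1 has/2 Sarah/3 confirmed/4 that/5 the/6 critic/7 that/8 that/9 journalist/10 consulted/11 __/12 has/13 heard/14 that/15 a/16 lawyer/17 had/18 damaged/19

7

The marked gap is inside the relative clause, the direct object of "consulted".
Its filler is the head noun "critic" (via "that"), at word 7.
(The other dependency links word 1 to a gap after word 19.)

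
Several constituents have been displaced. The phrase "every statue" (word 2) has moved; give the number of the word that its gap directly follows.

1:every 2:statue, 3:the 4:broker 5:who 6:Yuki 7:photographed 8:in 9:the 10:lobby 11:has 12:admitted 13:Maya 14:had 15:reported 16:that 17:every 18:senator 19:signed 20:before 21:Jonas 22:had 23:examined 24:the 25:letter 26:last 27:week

19

The displaced element is "every statue" (word 2).
It is linked across 2 clause boundaries (Ø → that).
It functions as the direct object of "signed", so the gap sits immediately after word 19 ("signed").
Base order: The broker who Yuki photographed in the lobby has admitted Maya had reported that every senator signed every statue before Jonas had examined the letter last week.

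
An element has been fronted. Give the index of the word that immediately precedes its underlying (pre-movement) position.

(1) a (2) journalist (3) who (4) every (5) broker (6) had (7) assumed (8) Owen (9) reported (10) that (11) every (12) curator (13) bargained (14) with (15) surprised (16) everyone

The displaced element is "a journalist" (word 2).
It is linked across 2 clause boundaries (Ø → that).
It functions as the object of the preposition "with" of "bargained", so the gap sits immediately after word 14 ("with").
Base order: Every broker had assumed Owen reported that every curator bargained with a journalist.

14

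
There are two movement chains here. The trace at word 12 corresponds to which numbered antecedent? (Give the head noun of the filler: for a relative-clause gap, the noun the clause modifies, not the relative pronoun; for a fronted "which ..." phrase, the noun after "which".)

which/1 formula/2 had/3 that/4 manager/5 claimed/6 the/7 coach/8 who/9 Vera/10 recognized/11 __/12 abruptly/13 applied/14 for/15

The marked gap is inside the relative clause, the direct object of "recognized".
Its filler is the head noun "coach" (via "who"), at word 8.
(The other dependency links word 2 to a gap after word 15.)

8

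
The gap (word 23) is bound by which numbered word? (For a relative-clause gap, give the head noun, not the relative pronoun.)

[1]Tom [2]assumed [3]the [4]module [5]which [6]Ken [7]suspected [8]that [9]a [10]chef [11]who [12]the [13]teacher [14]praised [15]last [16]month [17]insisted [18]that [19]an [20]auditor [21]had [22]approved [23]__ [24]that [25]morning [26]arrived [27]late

4

The gap at 23 is the object of "approved", inside a relative clause.
The relative pronoun is "which" (word 5); it is bound by the head noun immediately before it.
Its filler is the head noun "module", at word 4.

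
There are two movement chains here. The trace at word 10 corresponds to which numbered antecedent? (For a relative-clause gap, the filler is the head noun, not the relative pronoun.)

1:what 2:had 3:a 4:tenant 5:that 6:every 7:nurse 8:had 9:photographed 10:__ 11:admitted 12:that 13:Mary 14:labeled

4

The marked gap is inside the relative clause, the direct object of "photographed".
Its filler is the head noun "tenant" (via "that"), at word 4.
(The other dependency links word 1 to a gap after word 14.)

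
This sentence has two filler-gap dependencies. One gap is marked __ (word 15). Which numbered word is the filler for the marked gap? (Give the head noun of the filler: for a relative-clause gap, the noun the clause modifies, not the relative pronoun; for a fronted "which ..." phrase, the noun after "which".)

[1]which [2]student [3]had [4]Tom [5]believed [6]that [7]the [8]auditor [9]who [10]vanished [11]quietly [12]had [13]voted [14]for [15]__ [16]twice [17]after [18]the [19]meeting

The marked gap is the object of the preposition "for" of "voted".
Its filler is the fronted wh-phrase "which student", at word 2.
(The other dependency links word 8 to a gap after word 9.)

2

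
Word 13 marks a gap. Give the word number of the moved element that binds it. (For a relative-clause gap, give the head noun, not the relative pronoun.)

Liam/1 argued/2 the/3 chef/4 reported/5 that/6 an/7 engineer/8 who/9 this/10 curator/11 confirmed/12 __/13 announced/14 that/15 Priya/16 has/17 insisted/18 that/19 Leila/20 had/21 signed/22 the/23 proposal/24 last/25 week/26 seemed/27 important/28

The gap at 13 is the subject of "announced", inside a relative clause.
The relative pronoun is "who" (word 9); it is bound by the head noun immediately before it.
Its filler is the head noun "engineer", at word 8.

8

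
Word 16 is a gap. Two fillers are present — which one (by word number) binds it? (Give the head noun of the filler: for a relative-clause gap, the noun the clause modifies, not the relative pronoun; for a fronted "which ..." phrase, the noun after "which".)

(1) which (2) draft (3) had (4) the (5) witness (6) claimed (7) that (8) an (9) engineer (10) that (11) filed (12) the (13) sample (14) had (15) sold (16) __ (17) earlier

2

The marked gap is the direct object of "sold".
Its filler is the fronted wh-phrase "which draft", at word 2.
(The other dependency links word 9 to a gap after word 10.)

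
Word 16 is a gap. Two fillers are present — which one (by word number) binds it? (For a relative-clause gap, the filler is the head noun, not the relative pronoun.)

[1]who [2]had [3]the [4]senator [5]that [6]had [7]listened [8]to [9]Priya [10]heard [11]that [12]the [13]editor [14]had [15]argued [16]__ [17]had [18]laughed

The marked gap is the subject of "laughed".
Its filler is the fronted wh-phrase "who", at word 1.
(The other dependency links word 4 to a gap after word 5.)

1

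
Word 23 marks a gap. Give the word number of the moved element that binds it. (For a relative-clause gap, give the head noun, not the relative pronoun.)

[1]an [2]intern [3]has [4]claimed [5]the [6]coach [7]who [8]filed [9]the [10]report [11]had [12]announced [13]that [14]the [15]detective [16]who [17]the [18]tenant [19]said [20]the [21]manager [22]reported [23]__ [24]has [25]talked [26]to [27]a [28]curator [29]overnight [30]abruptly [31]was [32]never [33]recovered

The gap at 23 is the subject of "talked", inside a relative clause.
The relative pronoun is "who" (word 16); it is bound by the head noun immediately before it.
Its filler is the head noun "detective", at word 15.

15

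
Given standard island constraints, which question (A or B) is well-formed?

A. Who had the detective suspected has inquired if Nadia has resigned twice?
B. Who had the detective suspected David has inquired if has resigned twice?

A

In B, the wh-phrase is extracted from inside a wh-island (introduced by "if"), which blocks movement.
In A, the extraction path crosses only that-complement boundaries, which are transparent.
So A is grammatical.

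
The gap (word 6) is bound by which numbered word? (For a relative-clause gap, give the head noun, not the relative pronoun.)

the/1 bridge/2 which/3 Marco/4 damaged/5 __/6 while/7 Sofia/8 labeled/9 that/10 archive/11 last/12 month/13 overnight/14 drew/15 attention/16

2

The gap at 6 is the object of "damaged", inside a relative clause.
The relative pronoun is "which" (word 3); it is bound by the head noun immediately before it.
Its filler is the head noun "bridge", at word 2.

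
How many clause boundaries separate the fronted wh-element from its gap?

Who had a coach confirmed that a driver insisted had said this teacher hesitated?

2

"who" is extracted from the subject of "said".
Boundaries crossed, outermost first: [that], [Ø] — 2 in total.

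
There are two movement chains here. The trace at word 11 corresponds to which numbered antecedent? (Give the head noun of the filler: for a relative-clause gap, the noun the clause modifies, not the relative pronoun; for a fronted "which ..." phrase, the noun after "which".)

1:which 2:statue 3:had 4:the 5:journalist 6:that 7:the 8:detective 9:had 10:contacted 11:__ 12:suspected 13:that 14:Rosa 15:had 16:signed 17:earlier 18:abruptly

5

The marked gap is inside the relative clause, the direct object of "contacted".
Its filler is the head noun "journalist" (via "that"), at word 5.
(The other dependency links word 2 to a gap after word 16.)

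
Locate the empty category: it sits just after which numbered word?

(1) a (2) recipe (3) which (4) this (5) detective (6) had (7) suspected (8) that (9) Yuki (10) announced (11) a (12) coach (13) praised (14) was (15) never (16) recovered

13

The displaced element is "a recipe" (word 2).
It is linked across 2 clause boundaries (that → Ø).
It functions as the direct object of "praised", so the gap sits immediately after word 13 ("praised").
Base order: This detective had suspected that Yuki announced a coach praised a recipe.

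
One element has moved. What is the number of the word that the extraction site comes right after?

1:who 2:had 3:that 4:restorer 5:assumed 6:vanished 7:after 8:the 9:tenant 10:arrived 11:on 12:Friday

The displaced element is "who" (word 1).
It is linked across 1 clause boundary (Ø).
It functions as the subject of "vanished", so the gap sits immediately after word 5 ("assumed").
Base order: That restorer had assumed that who vanished after the tenant arrived on Friday.

5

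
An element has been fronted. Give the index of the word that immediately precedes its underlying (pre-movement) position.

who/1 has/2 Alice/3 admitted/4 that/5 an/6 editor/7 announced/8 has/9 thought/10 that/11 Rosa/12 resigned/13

The displaced element is "who" (word 1).
It is linked across 2 clause boundaries (that → Ø).
It functions as the subject of "thought", so the gap sits immediately after word 8 ("announced").
Base order: Alice has admitted that an editor announced that who has thought that Rosa resigned.

8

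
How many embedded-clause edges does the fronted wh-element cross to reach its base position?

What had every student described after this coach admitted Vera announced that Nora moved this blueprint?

0

"what" originates inside the matrix clause — no clause boundary is crossed.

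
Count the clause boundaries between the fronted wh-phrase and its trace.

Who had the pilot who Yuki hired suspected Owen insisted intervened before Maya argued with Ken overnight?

"who" is extracted from the subject of "intervened".
Boundaries crossed, outermost first: [Ø], [Ø] — 2 in total.

2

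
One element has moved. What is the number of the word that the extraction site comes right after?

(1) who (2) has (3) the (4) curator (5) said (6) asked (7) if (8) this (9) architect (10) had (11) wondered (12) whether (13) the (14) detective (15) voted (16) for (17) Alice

The displaced element is "who" (word 1).
It is linked across 1 clause boundary (Ø).
It functions as the subject of "asked", so the gap sits immediately after word 5 ("said").
Base order: The curator has said who asked if this architect had wondered whether the detective voted for Alice.

5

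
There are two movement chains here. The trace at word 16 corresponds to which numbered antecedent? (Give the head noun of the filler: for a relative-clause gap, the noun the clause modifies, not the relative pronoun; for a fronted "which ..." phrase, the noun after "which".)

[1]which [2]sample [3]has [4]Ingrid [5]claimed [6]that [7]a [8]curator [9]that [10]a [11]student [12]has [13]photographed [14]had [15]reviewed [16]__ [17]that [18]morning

The marked gap is the direct object of "reviewed".
Its filler is the fronted wh-phrase "which sample", at word 2.
(The other dependency links word 8 to a gap after word 13.)

2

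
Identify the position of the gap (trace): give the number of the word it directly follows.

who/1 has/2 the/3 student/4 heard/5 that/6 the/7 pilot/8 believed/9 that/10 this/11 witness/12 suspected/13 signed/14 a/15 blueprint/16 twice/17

13

The displaced element is "who" (word 1).
It is linked across 3 clause boundaries (that → that → Ø).
It functions as the subject of "signed", so the gap sits immediately after word 13 ("suspected").
Base order: The student has heard that the pilot believed that this witness suspected that who signed a blueprint twice.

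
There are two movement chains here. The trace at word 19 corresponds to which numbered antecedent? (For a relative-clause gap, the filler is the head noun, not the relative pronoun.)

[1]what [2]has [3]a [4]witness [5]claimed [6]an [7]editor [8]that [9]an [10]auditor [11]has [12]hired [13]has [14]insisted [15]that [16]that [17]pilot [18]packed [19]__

1

The marked gap is the direct object of "packed".
Its filler is the fronted wh-phrase "what", at word 1.
(The other dependency links word 7 to a gap after word 12.)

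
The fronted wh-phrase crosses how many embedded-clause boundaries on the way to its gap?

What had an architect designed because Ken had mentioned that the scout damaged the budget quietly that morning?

"what" originates inside the matrix clause — no clause boundary is crossed.

0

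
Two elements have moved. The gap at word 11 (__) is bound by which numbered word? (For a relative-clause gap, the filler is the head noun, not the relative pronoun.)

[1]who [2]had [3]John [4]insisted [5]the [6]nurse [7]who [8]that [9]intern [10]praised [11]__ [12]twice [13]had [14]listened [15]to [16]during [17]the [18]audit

6

The marked gap is inside the relative clause, the direct object of "praised".
Its filler is the head noun "nurse" (via "who"), at word 6.
(The other dependency links word 1 to a gap after word 15.)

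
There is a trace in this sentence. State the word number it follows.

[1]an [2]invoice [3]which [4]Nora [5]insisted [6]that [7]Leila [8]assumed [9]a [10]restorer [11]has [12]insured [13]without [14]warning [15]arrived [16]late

12

The displaced element is "an invoice" (word 2).
It is linked across 2 clause boundaries (that → Ø).
It functions as the direct object of "insured", so the gap sits immediately after word 12 ("insured").
Base order: Nora insisted that Leila assumed a restorer has insured an invoice without warning.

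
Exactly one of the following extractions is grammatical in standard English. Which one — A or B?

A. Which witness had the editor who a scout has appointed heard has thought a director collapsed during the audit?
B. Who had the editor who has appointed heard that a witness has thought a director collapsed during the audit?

In B, the wh-phrase is extracted from inside a complex-NP island (relative clause) (introduced by "who"), which blocks movement.
In A, the extraction path crosses only that-complement boundaries, which are transparent.
So A is grammatical.

A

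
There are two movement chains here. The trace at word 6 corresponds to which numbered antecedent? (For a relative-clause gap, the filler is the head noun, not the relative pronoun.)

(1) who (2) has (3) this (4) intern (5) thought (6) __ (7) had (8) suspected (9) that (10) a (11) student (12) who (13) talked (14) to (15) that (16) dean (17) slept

1

The marked gap is the subject of "suspected".
Its filler is the fronted wh-phrase "who", at word 1.
(The other dependency links word 11 to a gap after word 12.)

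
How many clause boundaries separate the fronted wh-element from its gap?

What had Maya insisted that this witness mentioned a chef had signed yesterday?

2

"what" is extracted from the object of "signed".
Boundaries crossed, outermost first: [that], [Ø] — 2 in total.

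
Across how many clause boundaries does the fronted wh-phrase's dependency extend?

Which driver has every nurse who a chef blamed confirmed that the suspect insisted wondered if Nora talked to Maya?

"which driver" is extracted from the subject of "wondered".
Boundaries crossed, outermost first: [that], [Ø] — 2 in total.

2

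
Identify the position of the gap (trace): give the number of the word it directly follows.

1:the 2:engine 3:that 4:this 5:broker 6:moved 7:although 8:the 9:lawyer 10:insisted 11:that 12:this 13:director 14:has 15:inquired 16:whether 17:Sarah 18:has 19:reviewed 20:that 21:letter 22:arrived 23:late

The displaced element is "the engine" (word 2).
It functions as the direct object of "moved", so the gap sits immediately after word 6 ("moved").
Base order: This broker moved the engine although the lawyer insisted that this director has inquired whether Sarah has reviewed that letter.

6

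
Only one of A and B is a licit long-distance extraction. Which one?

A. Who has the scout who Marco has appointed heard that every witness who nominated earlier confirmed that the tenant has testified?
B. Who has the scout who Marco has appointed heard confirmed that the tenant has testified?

B

In A, the wh-phrase is extracted from inside a complex-NP island (relative clause) (introduced by "who"), which blocks movement.
In B, the extraction path crosses only that-complement boundaries, which are transparent.
So B is grammatical.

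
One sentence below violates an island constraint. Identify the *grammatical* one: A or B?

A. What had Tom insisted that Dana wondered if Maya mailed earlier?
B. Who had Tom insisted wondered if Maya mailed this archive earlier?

In A, the wh-phrase is extracted from inside a wh-island (introduced by "if"), which blocks movement.
In B, the extraction path crosses only that-complement boundaries, which are transparent.
So B is grammatical.

B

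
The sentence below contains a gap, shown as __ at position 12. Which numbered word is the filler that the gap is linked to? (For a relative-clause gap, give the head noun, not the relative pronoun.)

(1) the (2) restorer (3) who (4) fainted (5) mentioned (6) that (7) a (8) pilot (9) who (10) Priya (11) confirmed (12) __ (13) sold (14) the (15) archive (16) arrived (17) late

The gap at 12 is the subject of "sold", inside a relative clause.
The relative pronoun is "who" (word 9); it is bound by the head noun immediately before it.
Its filler is the head noun "pilot", at word 8.

8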